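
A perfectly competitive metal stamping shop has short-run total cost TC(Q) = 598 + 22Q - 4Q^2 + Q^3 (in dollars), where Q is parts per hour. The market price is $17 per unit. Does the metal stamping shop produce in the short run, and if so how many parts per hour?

Variable cost is VC = 22Q - 4Q^2 + Q^3, so AVC = VC/Q = 22 - 4Q + Q^2 and MC = dTC/dQ = 22 - 8Q + 3Q^2.
AVC is minimized where dAVC/dQ = -4 + 2Q = 0, at Q = 2; min AVC = 22 - 4·2 + 2^2 = $18.
P = $17 lies below min AVC = $18; no output level covers variable cost.
Shutting down limits the loss to fixed cost, $598.

Shut down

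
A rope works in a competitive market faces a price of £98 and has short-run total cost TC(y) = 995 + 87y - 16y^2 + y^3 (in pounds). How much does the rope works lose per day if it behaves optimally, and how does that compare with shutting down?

AVC = 87 - 16y + y^2 has its minimum £23 at y = 8; price £98 clears that bar, so the firm operates.
MC = 87 - 32y + 3y^2. Setting P = MC and taking the root on the rising branch gives y* = 11.
TR = 98·11 = 1078. TC = 995 + 352 = 1347. Profit = 1078 − 1347 = -£269.
That loss of £269 beats the £995 the firm would lose by shutting down; producing recovers £726 of fixed cost.

Profit = -£269 at y = 11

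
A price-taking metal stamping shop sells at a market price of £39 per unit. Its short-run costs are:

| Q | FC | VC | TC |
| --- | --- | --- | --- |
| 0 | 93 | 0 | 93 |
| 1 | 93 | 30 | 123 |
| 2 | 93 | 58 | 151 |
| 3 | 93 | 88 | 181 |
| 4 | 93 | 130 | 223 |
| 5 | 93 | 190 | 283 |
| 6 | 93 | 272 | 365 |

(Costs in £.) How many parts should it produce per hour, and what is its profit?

Q = 3; profit = -£64

Tabulate TR − TC: Q=0: -93; Q=1: -84; Q=2: -73; Q=3: -64; Q=4: -67; Q=5: -88; Q=6: -131.
Profit is maximized at Q = 3. AVC there is 88/3 = £29.33 ≤ P, so producing beats shutting down (which would give -£93).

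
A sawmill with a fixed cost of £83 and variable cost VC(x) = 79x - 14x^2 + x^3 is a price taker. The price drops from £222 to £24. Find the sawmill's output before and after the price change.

MC = 79 - 28x + 3x^2; the shutdown threshold is min AVC = £30 (at x = 7).
At P = £222 ≥ min AVC, set P = MC on the rising branch: x = 13.
At P = £24 < min AVC = £30, price no longer covers variable cost at any output, so the firm shuts down: x = 0.

Output falls from 13 to 0 (the firm shuts down)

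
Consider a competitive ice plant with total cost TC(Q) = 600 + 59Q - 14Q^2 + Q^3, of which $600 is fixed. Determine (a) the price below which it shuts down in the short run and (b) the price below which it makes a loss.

Shutdown price = min AVC. AVC = 59 - 14Q + Q^2, with vertex at Q = 7 and minimum $10.
ATC = 600/Q + 59 - 14Q + Q^2. Setting dATC/dQ = −600/Q^2 − 14 + 2Q = 0 gives Q = 10 (since 2·10^3 − 14·10^2 = 600).
min ATC = 600/10 + 59 − 14·10 + 10^2 = $79. That is the break-even price.
Between these two prices the firm operates at a loss; above $79 it earns a profit.

Shutdown price = $10; break-even price = $79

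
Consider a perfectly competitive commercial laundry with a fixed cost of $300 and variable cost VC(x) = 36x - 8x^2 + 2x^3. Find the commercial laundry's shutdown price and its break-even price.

AVC = 36 - 8x + 2x^2; minimized at x = 2, giving min AVC = $28. That is the shutdown price.
ATC = 300/x + 36 - 8x + 2x^2. Setting dATC/dx = −300/x^2 − 8 + 4x = 0 gives x = 5 (since 4·5^3 − 8·5^2 = 300).
min ATC = 300/5 + 36 − 8·5 + 2·5^2 = $106. That is the break-even price.
Between these two prices the firm operates at a loss; above $106 it earns a profit.

Shutdown price = $28; break-even price = $106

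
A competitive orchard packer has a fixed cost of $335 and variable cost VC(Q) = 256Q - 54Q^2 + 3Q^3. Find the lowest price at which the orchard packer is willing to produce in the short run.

$13 per unit

Short-run supply begins at min AVC. From VC = 256Q - 54Q^2 + 3Q^3, AVC = 256 - 54Q + 3Q^2.
At the minimum of AVC, MC = AVC. MC = 256 - 108Q + 9Q^2; setting MC = AVC gives 6Q^2 - 54Q = 0, so Q = 9. min AVC = 13.
So the shutdown price is $13.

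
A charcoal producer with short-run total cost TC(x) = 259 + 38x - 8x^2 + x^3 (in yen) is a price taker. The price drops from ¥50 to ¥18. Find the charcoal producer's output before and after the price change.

MC = 38 - 16x + 3x^2; the shutdown threshold is min AVC = ¥22 (at x = 4).
At P = ¥50 ≥ min AVC, set P = MC on the rising branch: x = 6.
At P = ¥18 < min AVC = ¥22, price no longer covers variable cost at any output, so the firm shuts down: x = 0.

Output falls from 6 to 0 (the firm shuts down)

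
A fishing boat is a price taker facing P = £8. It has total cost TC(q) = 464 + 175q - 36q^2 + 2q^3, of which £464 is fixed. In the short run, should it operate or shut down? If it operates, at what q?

Shut down

From TC, MC = TC'(q) = 175 - 72q + 6q^2 and AVC = VC/q = 175 - 36q + 2q^2.
AVC is minimized where dAVC/dq = -36 + 4q = 0, at q = 9; min AVC = 175 - 36·9 + 2·9^2 = £13.
With P < min AVC (£8 < £13), every unit sold adds to the loss.
The firm minimizes its loss by shutting down and losing only its fixed cost of £464.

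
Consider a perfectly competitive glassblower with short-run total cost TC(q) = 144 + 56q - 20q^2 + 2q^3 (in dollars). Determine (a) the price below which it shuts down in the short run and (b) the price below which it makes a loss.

AVC = 56 - 20q + 2q^2; minimized at q = 5, giving min AVC = $6. That is the shutdown price.
ATC = 144/q + 56 - 20q + 2q^2. Setting dATC/dq = −144/q^2 − 20 + 4q = 0 gives q = 6 (since 4·6^3 − 20·6^2 = 144).
min ATC = 144/6 + 56 − 20·6 + 2·6^2 = $32. That is the break-even price.
For $6 ≤ P < $32 the firm produces at a loss; below $6 it shuts down.

Shutdown price = $6; break-even price = $32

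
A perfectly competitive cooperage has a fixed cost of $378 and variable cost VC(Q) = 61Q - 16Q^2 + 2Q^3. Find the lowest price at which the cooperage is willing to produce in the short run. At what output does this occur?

$29 per unit, at Q = 4

The firm shuts down when price falls below the minimum of average variable cost. AVC = VC/Q = 61 - 16Q + 2Q^2.
At the minimum of AVC, MC = AVC. MC = 61 - 32Q + 6Q^2; setting MC = AVC gives 4Q^2 - 16Q = 0, so Q = 4. min AVC = 29.
For P < $29 the firm produces nothing.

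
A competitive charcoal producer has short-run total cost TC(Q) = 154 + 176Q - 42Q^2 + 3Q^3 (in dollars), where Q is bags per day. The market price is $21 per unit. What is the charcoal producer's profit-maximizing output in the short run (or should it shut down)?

Shut down

Strip out fixed cost: VC = 176Q - 42Q^2 + 3Q^3. Then AVC = 176 - 42Q + 3Q^2 and MC = 176 - 84Q + 9Q^2.
AVC is minimized where dAVC/dQ = -42 + 6Q = 0, at Q = 7; min AVC = 176 - 42·7 + 3·7^2 = $29.
Since P = $21 < min AVC = $29, price fails to cover variable cost at any output.
Shutting down limits the loss to fixed cost, $154.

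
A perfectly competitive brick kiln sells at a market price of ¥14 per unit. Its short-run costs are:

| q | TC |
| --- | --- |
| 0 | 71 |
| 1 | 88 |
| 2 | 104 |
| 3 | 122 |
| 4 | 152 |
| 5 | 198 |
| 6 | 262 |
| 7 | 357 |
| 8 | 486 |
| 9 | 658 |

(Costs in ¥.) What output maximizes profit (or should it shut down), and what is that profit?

q = 0 (shut down); profit = -¥71

Profit at each row (π = 14q − TC): q=0: -71; q=1: -74; q=2: -76; q=3: -80; q=4: -96; q=5: -128; q=6: -178; q=7: -259; q=8: -374; q=9: -532.
Profit is highest at q = 0. Equivalently, the lowest AVC in the table is 33/2 ≈ ¥16.50 at q = 2, and P = ¥14 falls below it — price never covers variable cost, so the firm shuts down and loses only its fixed cost.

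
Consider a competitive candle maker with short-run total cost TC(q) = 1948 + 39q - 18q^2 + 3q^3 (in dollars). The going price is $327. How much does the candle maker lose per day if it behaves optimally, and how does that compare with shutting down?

AVC = 39 - 18q + 3q^2 has its minimum $12 at q = 3; price $327 clears that bar, so the firm operates.
With MC = 39 - 36q + 9q^2, P = MC on the upward-sloping part at q* = 8.
TR = 327·8 = 2616. TC = 1948 + 696 = 2644. Profit = 2616 − 2644 = -$28.
Shutting down would mean losing the fixed cost of $1948, so operating at a loss of $28 is better by $1920.

Profit = -$28 at q = 8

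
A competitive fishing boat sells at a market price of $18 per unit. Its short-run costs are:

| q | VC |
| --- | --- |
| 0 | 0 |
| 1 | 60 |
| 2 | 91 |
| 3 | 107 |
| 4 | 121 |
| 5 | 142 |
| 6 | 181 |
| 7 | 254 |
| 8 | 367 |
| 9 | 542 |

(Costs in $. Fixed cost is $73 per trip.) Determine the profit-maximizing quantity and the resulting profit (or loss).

Profit at each row (π = 18q − TC): q=0: -73; q=1: -115; q=2: -128; q=3: -126; q=4: -122; q=5: -125; q=6: -146; q=7: -201; q=8: -296; q=9: -453.
Profit is highest at q = 0. Equivalently, the lowest AVC in the table is 142/5 ≈ $28.40 at q = 5, and P = $18 falls below it — price never covers variable cost, so the firm shuts down and loses only its fixed cost.

q = 0 (shut down); profit = -$73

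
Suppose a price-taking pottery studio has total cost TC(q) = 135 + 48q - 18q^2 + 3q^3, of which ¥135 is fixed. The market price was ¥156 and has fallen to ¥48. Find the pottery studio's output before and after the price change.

Output falls from 6 to 4

MC = 48 - 36q + 9q^2; the shutdown threshold is min AVC = ¥21 (at q = 3).
With P = ¥156 above the shutdown price, P = MC gives q = 6.
At P = ¥48 ≥ min AVC, set P = MC: q = 4. The firm stays open but cuts output.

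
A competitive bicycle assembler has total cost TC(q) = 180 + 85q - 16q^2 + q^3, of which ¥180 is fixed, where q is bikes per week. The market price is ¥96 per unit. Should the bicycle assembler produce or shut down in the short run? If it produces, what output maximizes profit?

Variable cost is VC = 85q - 16q^2 + q^3, so AVC = VC/q = 85 - 16q + q^2 and MC = dTC/dq = 85 - 32q + 3q^2.
AVC is minimized where dAVC/dq = -16 + 2q = 0, at q = 8; min AVC = 85 - 16·8 + 8^2 = ¥21.
P = ¥96 exceeds min AVC = ¥21, so the firm stays open.
P = MC gives -11 - 32q + 3q^2 = 0, with roots -1/3 and 11. Take the larger (rising MC): q* = 11.
Check: AVC at q = 11 is ¥30 ≤ P, so revenue covers variable cost.
Profit = P·q − TC = 96·11 − 510 = ¥546.

Produce at q = 11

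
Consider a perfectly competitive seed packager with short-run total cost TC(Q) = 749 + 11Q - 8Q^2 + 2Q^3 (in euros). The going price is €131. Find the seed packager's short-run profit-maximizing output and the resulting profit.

Profit = -€173 at Q = 6

AVC = 11 - 8Q + 2Q^2; min AVC = €3 at Q = 2. Since P = €131 ≥ min AVC, the firm produces.
MC = 11 - 16Q + 6Q^2. Setting P = MC and taking the root on the rising branch gives Q* = 6.
TR = 131·6 = 786. TC = 749 + 210 = 959. Profit = 786 − 959 = -€173.
Shutting down would mean losing the fixed cost of €749, so operating at a loss of €173 is better by €576.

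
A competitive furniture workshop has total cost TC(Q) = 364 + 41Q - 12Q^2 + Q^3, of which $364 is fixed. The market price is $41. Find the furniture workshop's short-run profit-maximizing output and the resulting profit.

Profit = -$108 at Q = 8

AVC = 41 - 12Q + Q^2; min AVC = $5 at Q = 6. Since P = $41 ≥ min AVC, the firm produces.
MC = 41 - 24Q + 3Q^2. Setting P = MC and taking the root on the rising branch gives Q* = 8.
TR = 41·8 = 328. TC = 364 + 72 = 436. Profit = 328 − 436 = -$108.
Shutting down would mean losing the fixed cost of $364, so operating at a loss of $108 is better by $256.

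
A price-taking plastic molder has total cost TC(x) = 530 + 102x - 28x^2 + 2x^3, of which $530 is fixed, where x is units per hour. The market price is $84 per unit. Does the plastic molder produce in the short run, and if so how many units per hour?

Strip out fixed cost: VC = 102x - 28x^2 + 2x^3. Then AVC = 102 - 28x + 2x^2 and MC = 102 - 56x + 6x^2.
The AVC parabola has its vertex at x = 28/4 = 7, where AVC = 102 - 28·7 + 2·7^2 = $4.
Because $84 ≥ $4, revenue can cover variable cost; the firm operates.
Set P = MC: 84 = 102 - 56x + 6x^2 → 18 - 56x + 6x^2 = 0. The roots are x = 1/3 and x = 9; the profit-maximizing output is on the rising part of MC, so x* = 9.
Check: AVC at x = 9 is $12 ≤ P, so revenue covers variable cost.
Profit = P·x − TC = 84·9 − 638 = $118.

Produce at x = 9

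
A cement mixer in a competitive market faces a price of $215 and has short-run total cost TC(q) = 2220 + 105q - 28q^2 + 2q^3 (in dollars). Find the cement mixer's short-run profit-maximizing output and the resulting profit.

AVC = 105 - 28q + 2q^2; min AVC = $7 at q = 7. Since P = $215 ≥ min AVC, the firm produces.
With MC = 105 - 56q + 6q^2, P = MC on the upward-sloping part at q* = 11.
TR = 215·11 = 2365. TC = 2220 + 429 = 2649. Profit = 2365 − 2649 = -$284.
Shutting down would mean losing the fixed cost of $2220, so operating at a loss of $284 is better by $1936.

Profit = -$284 at q = 11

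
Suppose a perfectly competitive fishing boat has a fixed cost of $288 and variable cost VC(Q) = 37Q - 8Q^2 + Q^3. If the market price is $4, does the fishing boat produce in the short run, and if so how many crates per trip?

Variable cost is VC = 37Q - 8Q^2 + Q^3, so AVC = VC/Q = 37 - 8Q + Q^2 and MC = dTC/dQ = 37 - 16Q + 3Q^2.
AVC hits its minimum where MC = AVC, at Q = 4, giving min AVC = 37 - 8·4 + 4^2 = $21.
Since P = $4 < min AVC = $21, price fails to cover variable cost at any output.
Best response: produce nothing and absorb the $288 fixed cost.

Shut down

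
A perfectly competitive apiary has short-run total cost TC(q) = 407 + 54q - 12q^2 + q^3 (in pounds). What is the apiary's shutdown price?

£18 per unit

The shutdown price is the minimum of AVC. VC = 54q - 12q^2 + q^3, so AVC = 54 - 12q + q^2.
At the minimum of AVC, MC = AVC. MC = 54 - 24q + 3q^2; setting MC = AVC gives 2q^2 - 12q = 0, so q = 6. min AVC = 18.
For P < £18 the firm produces nothing.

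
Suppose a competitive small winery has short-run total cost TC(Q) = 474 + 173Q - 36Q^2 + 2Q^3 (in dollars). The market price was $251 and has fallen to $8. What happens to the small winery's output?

Output falls from 13 to 0 (the firm shuts down)

AVC = 173 - 36Q + 2Q^2, minimized at Q = 9 where min AVC = $11. MC = 173 - 72Q + 6Q^2.
With P = $251 above the shutdown price, P = MC gives Q = 13.
At P = $8 < min AVC = $11, price no longer covers variable cost at any output, so the firm shuts down: Q = 0.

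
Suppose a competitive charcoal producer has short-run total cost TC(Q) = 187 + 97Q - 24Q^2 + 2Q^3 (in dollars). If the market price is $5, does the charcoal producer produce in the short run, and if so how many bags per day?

Strip out fixed cost: VC = 97Q - 24Q^2 + 2Q^3. Then AVC = 97 - 24Q + 2Q^2 and MC = 97 - 48Q + 6Q^2.
The AVC parabola has its vertex at Q = 24/4 = 6, where AVC = 97 - 24·6 + 2·6^2 = $25.
With P < min AVC ($5 < $25), every unit sold adds to the loss.
The firm minimizes its loss by shutting down and losing only its fixed cost of $187.

Shut down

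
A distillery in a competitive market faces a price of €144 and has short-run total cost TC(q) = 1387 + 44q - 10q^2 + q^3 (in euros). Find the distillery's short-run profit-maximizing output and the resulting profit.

Profit = -€387 at q = 10

AVC = 44 - 10q + q^2 has its minimum €19 at q = 5; price €144 clears that bar, so the firm operates.
With MC = 44 - 20q + 3q^2, P = MC on the upward-sloping part at q* = 10.
TR = 144·10 = 1440. TC = 1387 + 440 = 1827. Profit = 1440 − 1827 = -€387.
That loss of €387 beats the €1387 the firm would lose by shutting down; producing recovers €1000 of fixed cost.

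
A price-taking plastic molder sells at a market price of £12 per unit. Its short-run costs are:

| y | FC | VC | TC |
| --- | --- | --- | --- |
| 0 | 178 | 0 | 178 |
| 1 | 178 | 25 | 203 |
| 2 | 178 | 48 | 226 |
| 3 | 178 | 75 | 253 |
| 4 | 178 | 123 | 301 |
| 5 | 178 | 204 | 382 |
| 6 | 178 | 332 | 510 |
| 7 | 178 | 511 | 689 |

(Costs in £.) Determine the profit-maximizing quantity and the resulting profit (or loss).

y = 0 (shut down); profit = -£178

Compute π = P·y − TC at each output: y=0: -178; y=1: -191; y=2: -202; y=3: -217; y=4: -253; y=5: -322; y=6: -438; y=7: -605.
Profit is highest at y = 0. Equivalently, the lowest AVC in the table is 48/2 ≈ £24 at y = 2, and P = £12 falls below it — price never covers variable cost, so the firm shuts down and loses only its fixed cost.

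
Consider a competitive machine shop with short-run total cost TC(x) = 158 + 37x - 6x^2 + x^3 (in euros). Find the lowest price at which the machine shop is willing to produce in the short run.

€28 per unit

Short-run supply begins at min AVC. From VC = 37x - 6x^2 + x^3, AVC = 37 - 6x + x^2.
dAVC/dx = -6 + 2x = 0 gives x = 3. min AVC = 37 - 6·3 + 3^2 = 28.
For P < €28 the firm produces nothing.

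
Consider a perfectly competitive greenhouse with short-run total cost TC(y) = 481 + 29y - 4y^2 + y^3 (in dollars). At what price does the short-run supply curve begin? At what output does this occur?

$25 per unit, at y = 2

The shutdown price is the minimum of AVC. VC = 29y - 4y^2 + y^3, so AVC = 29 - 4y + y^2.
At the minimum of AVC, MC = AVC. MC = 29 - 8y + 3y^2; setting MC = AVC gives 2y^2 - 4y = 0, so y = 2. min AVC = 25.
For P < $25 the firm produces nothing.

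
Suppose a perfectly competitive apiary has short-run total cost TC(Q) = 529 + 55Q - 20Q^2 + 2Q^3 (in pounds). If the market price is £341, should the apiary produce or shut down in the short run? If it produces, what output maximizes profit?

Produce at Q = 11

Variable cost is VC = 55Q - 20Q^2 + 2Q^3, so AVC = VC/Q = 55 - 20Q + 2Q^2 and MC = dTC/dQ = 55 - 40Q + 6Q^2.
AVC is minimized where dAVC/dQ = -20 + 4Q = 0, at Q = 5; min AVC = 55 - 20·5 + 2·5^2 = £5.
P = £341 exceeds min AVC = £5, so the firm stays open.
Set P = MC: 341 = 55 - 40Q + 6Q^2 → -286 - 40Q + 6Q^2 = 0. The roots are Q = -13/3 and Q = 11; the profit-maximizing output is on the rising part of MC, so Q* = 11.
Check: AVC at Q = 11 is £77 ≤ P, so revenue covers variable cost.
Profit = P·Q − TC = 341·11 − 1376 = £2375.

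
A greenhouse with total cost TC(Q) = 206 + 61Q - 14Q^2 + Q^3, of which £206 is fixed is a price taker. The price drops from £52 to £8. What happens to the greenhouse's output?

Output falls from 9 to 0 (the firm shuts down)

MC = 61 - 28Q + 3Q^2; the shutdown threshold is min AVC = £12 (at Q = 7).
At P = £52 ≥ min AVC, set P = MC on the rising branch: Q = 9.
At P = £8 < min AVC = £12, price no longer covers variable cost at any output, so the firm shuts down: Q = 0.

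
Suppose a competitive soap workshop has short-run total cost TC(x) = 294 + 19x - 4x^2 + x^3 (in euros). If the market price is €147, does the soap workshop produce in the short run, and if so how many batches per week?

From TC, MC = TC'(x) = 19 - 8x + 3x^2 and AVC = VC/x = 19 - 4x + x^2.
The AVC parabola has its vertex at x = 4/2 = 2, where AVC = 19 - 4·2 + 2^2 = €15.
P = €147 exceeds min AVC = €15, so the firm stays open.
Solving P = MC: -128 - 8x + 3x^2 = 0 ⇒ x = -16/3 or 8. On the upward-sloping branch, x* = 8.
Check: AVC at x = 8 is €51 ≤ P, so revenue covers variable cost.
Profit = P·x − TC = 147·8 − 702 = €474.

Produce at x = 8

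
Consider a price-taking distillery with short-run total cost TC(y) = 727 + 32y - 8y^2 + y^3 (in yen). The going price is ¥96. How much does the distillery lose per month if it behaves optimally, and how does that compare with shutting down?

AVC = 32 - 8y + y^2 has its minimum ¥16 at y = 4; price ¥96 clears that bar, so the firm operates.
With MC = 32 - 16y + 3y^2, P = MC on the upward-sloping part at y* = 8.
TR = 96·8 = 768. TC = 727 + 256 = 983. Profit = 768 − 983 = -¥215.
By producing, the firm covers all variable cost plus ¥512 of fixed cost; shutting down would lose the full ¥727.

Profit = -¥215 at y = 8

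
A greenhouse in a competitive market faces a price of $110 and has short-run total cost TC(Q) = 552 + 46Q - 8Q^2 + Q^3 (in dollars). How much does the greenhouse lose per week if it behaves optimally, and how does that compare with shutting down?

AVC = 46 - 8Q + Q^2 has its minimum $30 at Q = 4; price $110 clears that bar, so the firm operates.
MC = 46 - 16Q + 3Q^2. Setting P = MC and taking the root on the rising branch gives Q* = 8.
TR = 110·8 = 880. TC = 552 + 368 = 920. Profit = 880 − 920 = -$40.
By producing, the firm covers all variable cost plus $512 of fixed cost; shutting down would lose the full $552.

Profit = -$40 at Q = 8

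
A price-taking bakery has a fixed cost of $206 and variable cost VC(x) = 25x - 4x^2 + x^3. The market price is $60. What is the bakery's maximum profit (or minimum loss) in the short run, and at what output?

AVC = 25 - 4x + x^2 has its minimum $21 at x = 2; price $60 clears that bar, so the firm operates.
MC = 25 - 8x + 3x^2. Setting P = MC and taking the root on the rising branch gives x* = 5.
TR = 60·5 = 300. TC = 206 + 150 = 356. Profit = 300 − 356 = -$56.
Shutting down would mean losing the fixed cost of $206, so operating at a loss of $56 is better by $150.

Profit = -$56 at x = 5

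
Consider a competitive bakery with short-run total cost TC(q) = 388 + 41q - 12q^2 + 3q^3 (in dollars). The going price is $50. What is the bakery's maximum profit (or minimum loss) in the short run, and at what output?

AVC = 41 - 12q + 3q^2; min AVC = $29 at q = 2. Since P = $50 ≥ min AVC, the firm produces.
With MC = 41 - 24q + 9q^2, P = MC on the upward-sloping part at q* = 3.
TR = 50·3 = 150. TC = 388 + 96 = 484. Profit = 150 − 484 = -$334.
Shutting down would mean losing the fixed cost of $388, so operating at a loss of $334 is better by $54.

Profit = -$334 at q = 3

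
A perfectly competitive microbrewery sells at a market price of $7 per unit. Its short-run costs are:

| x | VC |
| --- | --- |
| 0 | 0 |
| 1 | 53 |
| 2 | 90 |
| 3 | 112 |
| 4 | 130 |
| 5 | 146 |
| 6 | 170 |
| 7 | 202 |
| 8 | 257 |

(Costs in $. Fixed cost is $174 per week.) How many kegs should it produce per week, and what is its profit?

Compute π = P·x − TC at each output: x=0: -174; x=1: -220; x=2: -250; x=3: -265; x=4: -276; x=5: -285; x=6: -302; x=7: -327; x=8: -375.
Profit is highest at x = 0. Equivalently, the lowest AVC in the table is 170/6 ≈ $28.33 at x = 6, and P = $7 falls below it — price never covers variable cost, so the firm shuts down and loses only its fixed cost.

x = 0 (shut down); profit = -$174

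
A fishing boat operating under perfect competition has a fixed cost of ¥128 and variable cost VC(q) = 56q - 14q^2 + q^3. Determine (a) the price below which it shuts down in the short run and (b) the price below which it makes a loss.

Shutdown price = min AVC. AVC = 56 - 14q + q^2, with vertex at q = 7 and minimum ¥7.
ATC = 128/q + 56 - 14q + q^2. Setting dATC/dq = −128/q^2 − 14 + 2q = 0 gives q = 8 (since 2·8^3 − 14·8^2 = 128).
min ATC = 128/8 + 56 − 14·8 + 8^2 = ¥24. That is the break-even price.
Between these two prices the firm operates at a loss; above ¥24 it earns a profit.

Shutdown price = ¥7; break-even price = ¥24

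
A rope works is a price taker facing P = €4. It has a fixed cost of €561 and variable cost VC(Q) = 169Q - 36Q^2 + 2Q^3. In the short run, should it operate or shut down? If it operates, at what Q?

Shut down

Strip out fixed cost: VC = 169Q - 36Q^2 + 2Q^3. Then AVC = 169 - 36Q + 2Q^2 and MC = 169 - 72Q + 6Q^2.
AVC hits its minimum where MC = AVC, at Q = 9, giving min AVC = 169 - 36·9 + 2·9^2 = €7.
P = €4 lies below min AVC = €7; no output level covers variable cost.
Best response: produce nothing and absorb the €561 fixed cost.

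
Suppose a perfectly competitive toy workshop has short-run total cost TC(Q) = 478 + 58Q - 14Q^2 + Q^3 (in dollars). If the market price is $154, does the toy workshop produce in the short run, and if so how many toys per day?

Produce at Q = 12

Variable cost is VC = 58Q - 14Q^2 + Q^3, so AVC = VC/Q = 58 - 14Q + Q^2 and MC = dTC/dQ = 58 - 28Q + 3Q^2.
The AVC parabola has its vertex at Q = 14/2 = 7, where AVC = 58 - 14·7 + 7^2 = $9.
Since P = $154 ≥ min AVC = $9, price covers variable cost and the firm should produce.
Set P = MC: 154 = 58 - 28Q + 3Q^2 → -96 - 28Q + 3Q^2 = 0. The roots are Q = -8/3 and Q = 12; the profit-maximizing output is on the rising part of MC, so Q* = 12.
Check: AVC at Q = 12 is $34 ≤ P, so revenue covers variable cost.
Profit = P·Q − TC = 154·12 − 886 = $962.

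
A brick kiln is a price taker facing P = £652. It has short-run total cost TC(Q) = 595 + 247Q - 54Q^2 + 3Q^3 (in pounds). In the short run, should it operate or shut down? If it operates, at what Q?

From TC, MC = TC'(Q) = 247 - 108Q + 9Q^2 and AVC = VC/Q = 247 - 54Q + 3Q^2.
The AVC parabola has its vertex at Q = 54/6 = 9, where AVC = 247 - 54·9 + 3·9^2 = £4.
Because £652 ≥ £4, revenue can cover variable cost; the firm operates.
Solving P = MC: -405 - 108Q + 9Q^2 = 0 ⇒ Q = -3 or 15. On the upward-sloping branch, Q* = 15.
Check: AVC at Q = 15 is £112 ≤ P, so revenue covers variable cost.
Profit = P·Q − TC = 652·15 − 2275 = £7505.

Produce at Q = 15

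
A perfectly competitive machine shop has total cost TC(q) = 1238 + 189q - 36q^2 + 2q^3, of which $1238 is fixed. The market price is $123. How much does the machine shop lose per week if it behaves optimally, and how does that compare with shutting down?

AVC = 189 - 36q + 2q^2 has its minimum $27 at q = 9; price $123 clears that bar, so the firm operates.
MC = 189 - 72q + 6q^2. Setting P = MC and taking the root on the rising branch gives q* = 11.
TR = 123·11 = 1353. TC = 1238 + 385 = 1623. Profit = 1353 − 1623 = -$270.
That loss of $270 beats the $1238 the firm would lose by shutting down; producing recovers $968 of fixed cost.

Profit = -$270 at q = 11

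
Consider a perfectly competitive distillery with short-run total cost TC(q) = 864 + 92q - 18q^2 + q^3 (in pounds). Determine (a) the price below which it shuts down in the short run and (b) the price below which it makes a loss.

Shutdown price = £11; break-even price = £92

Shutdown price = min AVC. AVC = 92 - 18q + q^2, with vertex at q = 9 and minimum £11.
ATC = 864/q + 92 - 18q + q^2. Setting dATC/dq = −864/q^2 − 18 + 2q = 0 gives q = 12 (since 2·12^3 − 18·12^2 = 864).
min ATC = 864/12 + 92 − 18·12 + 12^2 = £92. That is the break-even price.
For £11 ≤ P < £92 the firm produces at a loss; below £11 it shuts down.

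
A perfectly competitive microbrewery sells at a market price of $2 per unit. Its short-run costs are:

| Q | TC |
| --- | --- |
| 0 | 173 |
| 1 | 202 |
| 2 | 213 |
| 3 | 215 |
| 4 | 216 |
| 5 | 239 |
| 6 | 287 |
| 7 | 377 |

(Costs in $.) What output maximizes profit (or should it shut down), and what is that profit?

Compute π = P·Q − TC at each output: Q=0: -173; Q=1: -200; Q=2: -209; Q=3: -209; Q=4: -208; Q=5: -229; Q=6: -275; Q=7: -363.
Profit is highest at Q = 0. Equivalently, the lowest AVC in the table is 43/4 ≈ $10.75 at Q = 4, and P = $2 falls below it — price never covers variable cost, so the firm shuts down and loses only its fixed cost.

Q = 0 (shut down); profit = -$173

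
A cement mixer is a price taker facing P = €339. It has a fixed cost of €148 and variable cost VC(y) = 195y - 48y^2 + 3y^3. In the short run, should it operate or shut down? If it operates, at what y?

Produce at y = 12

Strip out fixed cost: VC = 195y - 48y^2 + 3y^3. Then AVC = 195 - 48y + 3y^2 and MC = 195 - 96y + 9y^2.
AVC is minimized where dAVC/dy = -48 + 6y = 0, at y = 8; min AVC = 195 - 48·8 + 3·8^2 = €3.
Since P = €339 ≥ min AVC = €3, price covers variable cost and the firm should produce.
P = MC gives -144 - 96y + 9y^2 = 0, with roots -4/3 and 12. Take the larger (rising MC): y* = 12.
Check: AVC at y = 12 is €51 ≤ P, so revenue covers variable cost.
Profit = P·y − TC = 339·12 − 760 = €3308.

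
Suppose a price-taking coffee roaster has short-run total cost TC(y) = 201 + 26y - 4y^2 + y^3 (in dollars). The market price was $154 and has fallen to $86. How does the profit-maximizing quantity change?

Output falls from 8 to 6

AVC = 26 - 4y + y^2, minimized at y = 2 where min AVC = $22. MC = 26 - 8y + 3y^2.
At P = $154 ≥ min AVC, set P = MC on the rising branch: y = 8.
At P = $86 ≥ min AVC, set P = MC: y = 6. The firm stays open but cuts output.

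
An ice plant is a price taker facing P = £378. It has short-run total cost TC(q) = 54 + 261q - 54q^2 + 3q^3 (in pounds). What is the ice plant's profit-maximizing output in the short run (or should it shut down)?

Variable cost is VC = 261q - 54q^2 + 3q^3, so AVC = VC/q = 261 - 54q + 3q^2 and MC = dTC/dq = 261 - 108q + 9q^2.
The AVC parabola has its vertex at q = 54/6 = 9, where AVC = 261 - 54·9 + 3·9^2 = £18.
Since P = £378 ≥ min AVC = £18, price covers variable cost and the firm should produce.
Solving P = MC: -117 - 108q + 9q^2 = 0 ⇒ q = -1 or 13. On the upward-sloping branch, q* = 13.
Check: AVC at q = 13 is £66 ≤ P, so revenue covers variable cost.
Profit = P·q − TC = 378·13 − 912 = £4002.

Produce at q = 13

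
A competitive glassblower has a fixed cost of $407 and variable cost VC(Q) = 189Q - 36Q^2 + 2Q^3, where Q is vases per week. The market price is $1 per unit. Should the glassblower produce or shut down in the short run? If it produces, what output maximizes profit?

Shut down

Variable cost is VC = 189Q - 36Q^2 + 2Q^3, so AVC = VC/Q = 189 - 36Q + 2Q^2 and MC = dTC/dQ = 189 - 72Q + 6Q^2.
AVC is minimized where dAVC/dQ = -36 + 4Q = 0, at Q = 9; min AVC = 189 - 36·9 + 2·9^2 = $27.
With P < min AVC ($1 < $27), every unit sold adds to the loss.
The firm minimizes its loss by shutting down and losing only its fixed cost of $407.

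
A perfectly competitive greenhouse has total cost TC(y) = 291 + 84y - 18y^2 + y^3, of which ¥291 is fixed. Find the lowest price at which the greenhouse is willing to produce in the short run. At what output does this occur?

The firm shuts down when price falls below the minimum of average variable cost. AVC = VC/y = 84 - 18y + y^2.
At the minimum of AVC, MC = AVC. MC = 84 - 36y + 3y^2; setting MC = AVC gives 2y^2 - 18y = 0, so y = 9. min AVC = 3.
For P < ¥3 the firm produces nothing.

¥3 per unit, at y = 9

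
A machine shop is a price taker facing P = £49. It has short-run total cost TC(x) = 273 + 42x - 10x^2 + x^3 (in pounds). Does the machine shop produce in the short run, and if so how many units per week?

Produce at x = 7

From TC, MC = TC'(x) = 42 - 20x + 3x^2 and AVC = VC/x = 42 - 10x + x^2.
AVC hits its minimum where MC = AVC, at x = 5, giving min AVC = 42 - 10·5 + 5^2 = £17.
Since P = £49 ≥ min AVC = £17, price covers variable cost and the firm should produce.
P = MC gives -7 - 20x + 3x^2 = 0, with roots -1/3 and 7. Take the larger (rising MC): x* = 7.
Check: AVC at x = 7 is £21 ≤ P, so revenue covers variable cost.
Profit = P·x − TC = 49·7 − 420 = -£77, a loss, but smaller than the £273 fixed cost the firm would lose by shutting down.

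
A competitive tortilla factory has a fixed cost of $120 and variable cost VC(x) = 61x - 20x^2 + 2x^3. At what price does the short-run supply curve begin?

$11 per unit

The shutdown price is the minimum of AVC. VC = 61x - 20x^2 + 2x^3, so AVC = 61 - 20x + 2x^2.
At the minimum of AVC, MC = AVC. MC = 61 - 40x + 6x^2; setting MC = AVC gives 4x^2 - 20x = 0, so x = 5. min AVC = 11.
For P < $11 the firm produces nothing.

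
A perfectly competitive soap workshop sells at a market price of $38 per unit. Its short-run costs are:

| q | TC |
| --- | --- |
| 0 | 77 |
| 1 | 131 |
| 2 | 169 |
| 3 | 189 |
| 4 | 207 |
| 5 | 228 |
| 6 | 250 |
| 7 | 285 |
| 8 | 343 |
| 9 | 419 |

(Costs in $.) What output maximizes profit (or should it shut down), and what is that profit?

q = 7; profit = -$19

Profit at each row (π = 38q − TC): q=0: -77; q=1: -93; q=2: -93; q=3: -75; q=4: -55; q=5: -38; q=6: -22; q=7: -19; q=8: -39; q=9: -77.
Profit is maximized at q = 7. AVC there is 208/7 = $29.71 ≤ P, so producing beats shutting down (which would give -$77).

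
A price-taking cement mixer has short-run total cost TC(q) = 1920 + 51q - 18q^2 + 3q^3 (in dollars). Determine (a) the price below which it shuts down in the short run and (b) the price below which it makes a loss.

Shutdown price = $24; break-even price = $339

AVC = 51 - 18q + 3q^2; minimized at q = 3, giving min AVC = $24. That is the shutdown price.
ATC = 1920/q + 51 - 18q + 3q^2. Setting dATC/dq = −1920/q^2 − 18 + 6q = 0 gives q = 8 (since 6·8^3 − 18·8^2 = 1920).
min ATC = 1920/8 + 51 − 18·8 + 3·8^2 = $339. That is the break-even price.
Between these two prices the firm operates at a loss; above $339 it earns a profit.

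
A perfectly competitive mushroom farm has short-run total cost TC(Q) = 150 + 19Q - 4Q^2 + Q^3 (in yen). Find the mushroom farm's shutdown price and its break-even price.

Shutdown price = ¥15; break-even price = ¥54

Shutdown price = min AVC. AVC = 19 - 4Q + Q^2, with vertex at Q = 2 and minimum ¥15.
ATC = 150/Q + 19 - 4Q + Q^2. Setting dATC/dQ = −150/Q^2 − 4 + 2Q = 0 gives Q = 5 (since 2·5^3 − 4·5^2 = 150).
min ATC = 150/5 + 19 − 4·5 + 5^2 = ¥54. That is the break-even price.
For ¥15 ≤ P < ¥54 the firm produces at a loss; below ¥15 it shuts down.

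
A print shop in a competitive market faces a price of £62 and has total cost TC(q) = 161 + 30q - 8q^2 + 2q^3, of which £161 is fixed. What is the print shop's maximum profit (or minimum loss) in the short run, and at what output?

Profit = -£33 at q = 4

AVC = 30 - 8q + 2q^2 has its minimum £22 at q = 2; price £62 clears that bar, so the firm operates.
MC = 30 - 16q + 6q^2. Setting P = MC and taking the root on the rising branch gives q* = 4.
TR = 62·4 = 248. TC = 161 + 120 = 281. Profit = 248 − 281 = -£33.
Shutting down would mean losing the fixed cost of £161, so operating at a loss of £33 is better by £128.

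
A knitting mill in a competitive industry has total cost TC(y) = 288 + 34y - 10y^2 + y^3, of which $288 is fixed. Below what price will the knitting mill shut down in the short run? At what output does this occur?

The firm shuts down when price falls below the minimum of average variable cost. AVC = VC/y = 34 - 10y + y^2.
dAVC/dy = -10 + 2y = 0 gives y = 5. min AVC = 34 - 10·5 + 5^2 = 9.
So the shutdown price is $9.

$9 per unit, at y = 5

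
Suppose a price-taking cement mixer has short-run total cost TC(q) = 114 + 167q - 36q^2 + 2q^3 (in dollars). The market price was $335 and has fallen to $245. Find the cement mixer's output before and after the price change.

Output falls from 14 to 13

AVC = 167 - 36q + 2q^2, minimized at q = 9 where min AVC = $5. MC = 167 - 72q + 6q^2.
At P = $335 ≥ min AVC, set P = MC on the rising branch: q = 14.
At P = $245 ≥ min AVC, set P = MC: q = 13. The firm stays open but cuts output.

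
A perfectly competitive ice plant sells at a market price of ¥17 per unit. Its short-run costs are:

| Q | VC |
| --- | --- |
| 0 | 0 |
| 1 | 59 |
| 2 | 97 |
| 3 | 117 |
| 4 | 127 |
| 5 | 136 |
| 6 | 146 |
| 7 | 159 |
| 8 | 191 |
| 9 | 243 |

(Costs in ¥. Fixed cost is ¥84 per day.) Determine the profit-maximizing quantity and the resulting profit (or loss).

Profit at each row (π = 17Q − TC): Q=0: -84; Q=1: -126; Q=2: -147; Q=3: -150; Q=4: -143; Q=5: -135; Q=6: -128; Q=7: -124; Q=8: -139; Q=9: -174.
Profit is highest at Q = 0. Equivalently, the lowest AVC in the table is 159/7 ≈ ¥22.71 at Q = 7, and P = ¥17 falls below it — price never covers variable cost, so the firm shuts down and loses only its fixed cost.

Q = 0 (shut down); profit = -¥84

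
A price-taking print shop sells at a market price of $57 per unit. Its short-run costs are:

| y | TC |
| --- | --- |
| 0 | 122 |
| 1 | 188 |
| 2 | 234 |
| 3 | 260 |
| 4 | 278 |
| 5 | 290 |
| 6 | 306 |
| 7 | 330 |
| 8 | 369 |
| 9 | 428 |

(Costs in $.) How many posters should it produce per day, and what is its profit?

y = 8; profit = $87

Profit at each row (π = 57y − TC): y=0: -122; y=1: -131; y=2: -120; y=3: -89; y=4: -50; y=5: -5; y=6: 36; y=7: 69; y=8: 87; y=9: 85.
Profit is maximized at y = 8. AVC there is 247/8 = $30.88 ≤ P, so producing beats shutting down (which would give -$122).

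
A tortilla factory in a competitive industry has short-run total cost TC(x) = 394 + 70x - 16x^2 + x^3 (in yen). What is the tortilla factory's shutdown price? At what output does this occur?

¥6 per unit, at x = 8

The shutdown price is the minimum of AVC. VC = 70x - 16x^2 + x^3, so AVC = 70 - 16x + x^2.
dAVC/dx = -16 + 2x = 0 gives x = 8. min AVC = 70 - 16·8 + 8^2 = 6.
So the shutdown price is ¥6.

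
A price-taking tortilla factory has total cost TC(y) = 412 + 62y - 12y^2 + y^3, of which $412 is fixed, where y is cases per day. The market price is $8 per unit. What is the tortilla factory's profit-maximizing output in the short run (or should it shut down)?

Shut down

Variable cost is VC = 62y - 12y^2 + y^3, so AVC = VC/y = 62 - 12y + y^2 and MC = dTC/dy = 62 - 24y + 3y^2.
The AVC parabola has its vertex at y = 12/2 = 6, where AVC = 62 - 12·6 + 6^2 = $26.
With P < min AVC ($8 < $26), every unit sold adds to the loss.
Best response: produce nothing and absorb the $412 fixed cost.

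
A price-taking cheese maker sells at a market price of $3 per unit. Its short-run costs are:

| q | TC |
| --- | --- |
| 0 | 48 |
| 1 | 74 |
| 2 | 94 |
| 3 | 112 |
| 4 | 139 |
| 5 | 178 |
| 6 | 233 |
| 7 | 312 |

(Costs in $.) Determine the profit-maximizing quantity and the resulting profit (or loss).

Tabulate TR − TC: q=0: -48; q=1: -71; q=2: -88; q=3: -103; q=4: -127; q=5: -163; q=6: -215; q=7: -291.
Profit is highest at q = 0. Equivalently, the lowest AVC in the table is 64/3 ≈ $21.33 at q = 3, and P = $3 falls below it — price never covers variable cost, so the firm shuts down and loses only its fixed cost.

q = 0 (shut down); profit = -$48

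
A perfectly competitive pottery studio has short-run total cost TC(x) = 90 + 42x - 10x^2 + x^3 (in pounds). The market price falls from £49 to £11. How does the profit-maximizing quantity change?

AVC = 42 - 10x + x^2, minimized at x = 5 where min AVC = £17. MC = 42 - 20x + 3x^2.
With P = £49 above the shutdown price, P = MC gives x = 7.
At P = £11 < min AVC = £17, price no longer covers variable cost at any output, so the firm shuts down: x = 0.

Output falls from 7 to 0 (the firm shuts down)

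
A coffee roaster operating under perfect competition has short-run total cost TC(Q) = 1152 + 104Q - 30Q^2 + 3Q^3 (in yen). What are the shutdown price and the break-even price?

AVC = 104 - 30Q + 3Q^2; minimized at Q = 5, giving min AVC = ¥29. That is the shutdown price.
ATC = 1152/Q + 104 - 30Q + 3Q^2. Setting dATC/dQ = −1152/Q^2 − 30 + 6Q = 0 gives Q = 8 (since 6·8^3 − 30·8^2 = 1152).
min ATC = 1152/8 + 104 − 30·8 + 3·8^2 = ¥200. That is the break-even price.
Between these two prices the firm operates at a loss; above ¥200 it earns a profit.

Shutdown price = ¥29; break-even price = ¥200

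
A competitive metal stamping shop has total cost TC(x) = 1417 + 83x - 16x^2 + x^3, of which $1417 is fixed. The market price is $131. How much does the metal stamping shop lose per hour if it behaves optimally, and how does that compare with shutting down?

Profit = -$265 at x = 12

AVC = 83 - 16x + x^2; min AVC = $19 at x = 8. Since P = $131 ≥ min AVC, the firm produces.
MC = 83 - 32x + 3x^2. Setting P = MC and taking the root on the rising branch gives x* = 12.
TR = 131·12 = 1572. TC = 1417 + 420 = 1837. Profit = 1572 − 1837 = -$265.
By producing, the firm covers all variable cost plus $1152 of fixed cost; shutting down would lose the full $1417.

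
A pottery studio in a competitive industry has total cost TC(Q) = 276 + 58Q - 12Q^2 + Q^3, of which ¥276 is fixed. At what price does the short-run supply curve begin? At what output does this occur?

Short-run supply begins at min AVC. From VC = 58Q - 12Q^2 + Q^3, AVC = 58 - 12Q + Q^2.
At the minimum of AVC, MC = AVC. MC = 58 - 24Q + 3Q^2; setting MC = AVC gives 2Q^2 - 12Q = 0, so Q = 6. min AVC = 22.
So the shutdown price is ¥22.

¥22 per unit, at Q = 6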